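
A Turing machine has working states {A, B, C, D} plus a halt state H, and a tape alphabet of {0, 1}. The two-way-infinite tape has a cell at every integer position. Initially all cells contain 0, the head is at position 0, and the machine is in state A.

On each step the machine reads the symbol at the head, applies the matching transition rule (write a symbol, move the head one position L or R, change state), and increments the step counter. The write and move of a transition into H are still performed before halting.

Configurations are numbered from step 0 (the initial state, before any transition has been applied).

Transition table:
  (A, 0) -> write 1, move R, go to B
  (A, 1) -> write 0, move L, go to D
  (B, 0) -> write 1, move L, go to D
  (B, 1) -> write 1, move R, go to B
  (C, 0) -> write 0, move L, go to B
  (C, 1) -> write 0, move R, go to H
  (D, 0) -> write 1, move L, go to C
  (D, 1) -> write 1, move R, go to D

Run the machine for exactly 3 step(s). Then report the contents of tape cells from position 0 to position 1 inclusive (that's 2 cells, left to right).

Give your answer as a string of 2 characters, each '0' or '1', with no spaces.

Step 1: in state A at pos 0, read 0 -> (A,0)->write 1,move R,goto B. Now: state=B, head=1, tape[-1..2]=0100 (head:   ^)
Step 2: in state B at pos 1, read 0 -> (B,0)->write 1,move L,goto D. Now: state=D, head=0, tape[-1..2]=0110 (head:  ^)
Step 3: in state D at pos 0, read 1 -> (D,1)->write 1,move R,goto D. Now: state=D, head=1, tape[-1..2]=0110 (head:   ^)

Answer: 11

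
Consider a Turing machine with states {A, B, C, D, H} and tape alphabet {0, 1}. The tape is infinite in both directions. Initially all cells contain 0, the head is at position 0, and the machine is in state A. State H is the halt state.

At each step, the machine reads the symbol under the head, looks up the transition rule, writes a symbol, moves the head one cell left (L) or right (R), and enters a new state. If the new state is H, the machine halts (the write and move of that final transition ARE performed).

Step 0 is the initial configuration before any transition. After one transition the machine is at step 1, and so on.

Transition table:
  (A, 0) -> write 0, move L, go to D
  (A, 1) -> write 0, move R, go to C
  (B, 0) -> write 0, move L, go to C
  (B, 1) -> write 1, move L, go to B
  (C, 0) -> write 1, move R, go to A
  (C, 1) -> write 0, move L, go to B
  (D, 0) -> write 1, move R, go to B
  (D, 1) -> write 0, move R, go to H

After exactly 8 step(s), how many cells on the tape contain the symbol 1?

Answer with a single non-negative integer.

Step 1: in state A at pos 0, read 0 -> (A,0)->write 0,move L,goto D. Now: state=D, head=-1, tape[-2..1]=0000 (head:  ^)
Step 2: in state D at pos -1, read 0 -> (D,0)->write 1,move R,goto B. Now: state=B, head=0, tape[-2..1]=0100 (head:   ^)
Step 3: in state B at pos 0, read 0 -> (B,0)->write 0,move L,goto C. Now: state=C, head=-1, tape[-2..1]=0100 (head:  ^)
Step 4: in state C at pos -1, read 1 -> (C,1)->write 0,move L,goto B. Now: state=B, head=-2, tape[-3..1]=00000 (head:  ^)
Step 5: in state B at pos -2, read 0 -> (B,0)->write 0,move L,goto C. Now: state=C, head=-3, tape[-4..1]=000000 (head:  ^)
Step 6: in state C at pos -3, read 0 -> (C,0)->write 1,move R,goto A. Now: state=A, head=-2, tape[-4..1]=010000 (head:   ^)
Step 7: in state A at pos -2, read 0 -> (A,0)->write 0,move L,goto D. Now: state=D, head=-3, tape[-4..1]=010000 (head:  ^)
Step 8: in state D at pos -3, read 1 -> (D,1)->write 0,move R,goto H. Now: state=H, head=-2, tape[-4..1]=000000 (head:   ^)
No cell contains 1 after step 8 -> 0 cell(s)

Answer: 0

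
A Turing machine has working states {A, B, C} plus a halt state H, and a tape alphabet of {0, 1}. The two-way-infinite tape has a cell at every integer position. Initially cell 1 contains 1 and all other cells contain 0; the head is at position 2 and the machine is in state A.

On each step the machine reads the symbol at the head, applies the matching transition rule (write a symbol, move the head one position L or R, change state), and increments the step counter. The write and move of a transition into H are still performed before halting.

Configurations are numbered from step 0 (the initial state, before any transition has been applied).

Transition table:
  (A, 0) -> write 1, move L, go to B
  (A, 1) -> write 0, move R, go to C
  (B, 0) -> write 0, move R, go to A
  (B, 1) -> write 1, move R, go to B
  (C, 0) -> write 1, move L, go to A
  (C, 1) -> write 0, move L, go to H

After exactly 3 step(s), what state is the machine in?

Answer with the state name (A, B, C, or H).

Answer: B

Derivation:
Step 1: in state A at pos 2, read 0 -> (A,0)->write 1,move L,goto B. Now: state=B, head=1, tape[0..3]=0110 (head:  ^)
Step 2: in state B at pos 1, read 1 -> (B,1)->write 1,move R,goto B. Now: state=B, head=2, tape[0..3]=0110 (head:   ^)
Step 3: in state B at pos 2, read 1 -> (B,1)->write 1,move R,goto B. Now: state=B, head=3, tape[0..4]=01100 (head:    ^)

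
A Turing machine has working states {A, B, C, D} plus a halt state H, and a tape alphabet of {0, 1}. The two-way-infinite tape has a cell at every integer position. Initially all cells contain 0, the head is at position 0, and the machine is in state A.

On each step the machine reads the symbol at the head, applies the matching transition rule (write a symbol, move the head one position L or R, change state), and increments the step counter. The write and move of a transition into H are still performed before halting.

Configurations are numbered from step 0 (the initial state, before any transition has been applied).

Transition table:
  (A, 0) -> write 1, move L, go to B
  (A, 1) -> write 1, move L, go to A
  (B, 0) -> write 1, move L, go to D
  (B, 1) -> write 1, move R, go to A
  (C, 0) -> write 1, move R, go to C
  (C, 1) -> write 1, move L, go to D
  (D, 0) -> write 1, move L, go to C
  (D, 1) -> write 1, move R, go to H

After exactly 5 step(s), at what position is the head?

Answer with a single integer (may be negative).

Answer: -3

Derivation:
Step 1: in state A at pos 0, read 0 -> (A,0)->write 1,move L,goto B. Now: state=B, head=-1, tape[-2..1]=0010 (head:  ^)
Step 2: in state B at pos -1, read 0 -> (B,0)->write 1,move L,goto D. Now: state=D, head=-2, tape[-3..1]=00110 (head:  ^)
Step 3: in state D at pos -2, read 0 -> (D,0)->write 1,move L,goto C. Now: state=C, head=-3, tape[-4..1]=001110 (head:  ^)
Step 4: in state C at pos -3, read 0 -> (C,0)->write 1,move R,goto C. Now: state=C, head=-2, tape[-4..1]=011110 (head:   ^)
Step 5: in state C at pos -2, read 1 -> (C,1)->write 1,move L,goto D. Now: state=D, head=-3, tape[-4..1]=011110 (head:  ^)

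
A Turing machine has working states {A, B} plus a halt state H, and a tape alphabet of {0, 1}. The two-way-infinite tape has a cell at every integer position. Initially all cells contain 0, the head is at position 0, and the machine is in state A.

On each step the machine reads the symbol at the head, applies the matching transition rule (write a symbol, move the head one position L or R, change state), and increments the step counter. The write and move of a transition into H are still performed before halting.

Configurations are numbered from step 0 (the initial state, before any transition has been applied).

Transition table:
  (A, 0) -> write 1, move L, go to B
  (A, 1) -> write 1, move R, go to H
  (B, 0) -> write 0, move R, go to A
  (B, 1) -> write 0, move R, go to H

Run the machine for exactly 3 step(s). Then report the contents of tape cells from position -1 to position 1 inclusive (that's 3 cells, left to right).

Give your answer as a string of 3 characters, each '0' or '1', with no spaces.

Answer: 010

Derivation:
Step 1: in state A at pos 0, read 0 -> (A,0)->write 1,move L,goto B. Now: state=B, head=-1, tape[-2..1]=0010 (head:  ^)
Step 2: in state B at pos -1, read 0 -> (B,0)->write 0,move R,goto A. Now: state=A, head=0, tape[-2..1]=0010 (head:   ^)
Step 3: in state A at pos 0, read 1 -> (A,1)->write 1,move R,goto H. Now: state=H, head=1, tape[-2..2]=00100 (head:    ^)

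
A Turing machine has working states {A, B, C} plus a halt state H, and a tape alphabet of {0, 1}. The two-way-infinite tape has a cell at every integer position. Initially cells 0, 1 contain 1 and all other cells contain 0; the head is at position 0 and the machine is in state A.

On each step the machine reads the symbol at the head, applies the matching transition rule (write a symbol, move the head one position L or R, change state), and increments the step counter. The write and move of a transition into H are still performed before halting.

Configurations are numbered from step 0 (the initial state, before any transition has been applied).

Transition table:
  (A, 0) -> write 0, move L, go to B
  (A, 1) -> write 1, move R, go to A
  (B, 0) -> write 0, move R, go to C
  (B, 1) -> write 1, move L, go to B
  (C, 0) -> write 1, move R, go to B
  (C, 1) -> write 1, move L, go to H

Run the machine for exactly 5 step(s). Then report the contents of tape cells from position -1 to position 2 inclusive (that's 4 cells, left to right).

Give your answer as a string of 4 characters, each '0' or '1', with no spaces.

Answer: 0110

Derivation:
Step 1: in state A at pos 0, read 1 -> (A,1)->write 1,move R,goto A. Now: state=A, head=1, tape[-1..2]=0110 (head:   ^)
Step 2: in state A at pos 1, read 1 -> (A,1)->write 1,move R,goto A. Now: state=A, head=2, tape[-1..3]=01100 (head:    ^)
Step 3: in state A at pos 2, read 0 -> (A,0)->write 0,move L,goto B. Now: state=B, head=1, tape[-1..3]=01100 (head:   ^)
Step 4: in state B at pos 1, read 1 -> (B,1)->write 1,move L,goto B. Now: state=B, head=0, tape[-1..3]=01100 (head:  ^)
Step 5: in state B at pos 0, read 1 -> (B,1)->write 1,move L,goto B. Now: state=B, head=-1, tape[-2..3]=001100 (head:  ^)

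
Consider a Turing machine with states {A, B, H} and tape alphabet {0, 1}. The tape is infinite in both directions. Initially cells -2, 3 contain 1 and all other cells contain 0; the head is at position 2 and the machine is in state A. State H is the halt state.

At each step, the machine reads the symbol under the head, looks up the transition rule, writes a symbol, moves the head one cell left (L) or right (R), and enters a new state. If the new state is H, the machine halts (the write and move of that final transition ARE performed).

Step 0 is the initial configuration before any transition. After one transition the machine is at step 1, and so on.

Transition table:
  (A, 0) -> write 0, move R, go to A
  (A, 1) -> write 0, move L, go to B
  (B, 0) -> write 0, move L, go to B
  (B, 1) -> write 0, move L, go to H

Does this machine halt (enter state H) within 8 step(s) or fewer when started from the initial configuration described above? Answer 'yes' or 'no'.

Answer: yes

Derivation:
Step 1: in state A at pos 2, read 0 -> (A,0)->write 0,move R,goto A. Now: state=A, head=3, tape[-3..4]=01000010 (head:       ^)
Step 2: in state A at pos 3, read 1 -> (A,1)->write 0,move L,goto B. Now: state=B, head=2, tape[-3..4]=01000000 (head:      ^)
Step 3: in state B at pos 2, read 0 -> (B,0)->write 0,move L,goto B. Now: state=B, head=1, tape[-3..4]=01000000 (head:     ^)
Step 4: in state B at pos 1, read 0 -> (B,0)->write 0,move L,goto B. Now: state=B, head=0, tape[-3..4]=01000000 (head:    ^)
Step 5: in state B at pos 0, read 0 -> (B,0)->write 0,move L,goto B. Now: state=B, head=-1, tape[-3..4]=01000000 (head:   ^)
Step 6: in state B at pos -1, read 0 -> (B,0)->write 0,move L,goto B. Now: state=B, head=-2, tape[-3..4]=01000000 (head:  ^)
Step 7: in state B at pos -2, read 1 -> (B,1)->write 0,move L,goto H. Now: state=H, head=-3, tape[-4..4]=000000000 (head:  ^)
State H reached at step 7; 7 <= 8 -> yes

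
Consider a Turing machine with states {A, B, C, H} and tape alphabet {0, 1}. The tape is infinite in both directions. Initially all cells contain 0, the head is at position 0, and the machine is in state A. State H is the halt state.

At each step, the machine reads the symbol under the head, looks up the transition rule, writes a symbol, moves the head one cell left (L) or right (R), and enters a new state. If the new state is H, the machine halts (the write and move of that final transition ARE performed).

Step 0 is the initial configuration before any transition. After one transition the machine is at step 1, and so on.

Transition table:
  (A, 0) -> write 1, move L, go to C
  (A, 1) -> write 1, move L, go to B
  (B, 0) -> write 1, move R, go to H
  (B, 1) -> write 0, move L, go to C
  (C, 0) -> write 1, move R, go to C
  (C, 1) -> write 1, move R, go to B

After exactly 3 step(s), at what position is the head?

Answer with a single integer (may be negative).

Step 1: in state A at pos 0, read 0 -> (A,0)->write 1,move L,goto C. Now: state=C, head=-1, tape[-2..1]=0010 (head:  ^)
Step 2: in state C at pos -1, read 0 -> (C,0)->write 1,move R,goto C. Now: state=C, head=0, tape[-2..1]=0110 (head:   ^)
Step 3: in state C at pos 0, read 1 -> (C,1)->write 1,move R,goto B. Now: state=B, head=1, tape[-2..2]=01100 (head:    ^)

Answer: 1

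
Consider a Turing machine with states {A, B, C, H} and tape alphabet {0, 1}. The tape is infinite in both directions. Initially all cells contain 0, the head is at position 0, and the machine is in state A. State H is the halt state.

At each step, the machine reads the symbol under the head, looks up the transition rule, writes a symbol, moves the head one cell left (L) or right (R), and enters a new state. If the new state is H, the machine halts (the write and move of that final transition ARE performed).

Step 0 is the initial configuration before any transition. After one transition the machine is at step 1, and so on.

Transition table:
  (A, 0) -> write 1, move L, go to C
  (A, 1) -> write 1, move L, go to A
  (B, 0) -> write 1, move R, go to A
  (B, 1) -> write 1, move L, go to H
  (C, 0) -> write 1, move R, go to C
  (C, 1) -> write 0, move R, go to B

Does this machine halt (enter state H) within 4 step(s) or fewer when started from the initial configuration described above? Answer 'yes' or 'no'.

Answer: no

Derivation:
Step 1: in state A at pos 0, read 0 -> (A,0)->write 1,move L,goto C. Now: state=C, head=-1, tape[-2..1]=0010 (head:  ^)
Step 2: in state C at pos -1, read 0 -> (C,0)->write 1,move R,goto C. Now: state=C, head=0, tape[-2..1]=0110 (head:   ^)
Step 3: in state C at pos 0, read 1 -> (C,1)->write 0,move R,goto B. Now: state=B, head=1, tape[-2..2]=01000 (head:    ^)
Step 4: in state B at pos 1, read 0 -> (B,0)->write 1,move R,goto A. Now: state=A, head=2, tape[-2..3]=010100 (head:     ^)
After 4 step(s): state = A (not H) -> not halted within 4 -> no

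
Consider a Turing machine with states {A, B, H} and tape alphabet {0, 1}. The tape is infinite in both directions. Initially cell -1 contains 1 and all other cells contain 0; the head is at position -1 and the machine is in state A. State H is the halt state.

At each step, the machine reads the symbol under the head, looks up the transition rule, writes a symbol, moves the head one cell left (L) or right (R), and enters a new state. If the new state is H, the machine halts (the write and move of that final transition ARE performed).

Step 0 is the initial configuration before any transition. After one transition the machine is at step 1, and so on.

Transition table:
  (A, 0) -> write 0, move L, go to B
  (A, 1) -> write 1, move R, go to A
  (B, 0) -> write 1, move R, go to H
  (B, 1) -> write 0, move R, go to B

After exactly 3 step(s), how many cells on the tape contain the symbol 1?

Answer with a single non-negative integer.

Step 1: in state A at pos -1, read 1 -> (A,1)->write 1,move R,goto A. Now: state=A, head=0, tape[-2..1]=0100 (head:   ^)
Step 2: in state A at pos 0, read 0 -> (A,0)->write 0,move L,goto B. Now: state=B, head=-1, tape[-2..1]=0100 (head:  ^)
Step 3: in state B at pos -1, read 1 -> (B,1)->write 0,move R,goto B. Now: state=B, head=0, tape[-2..1]=0000 (head:   ^)
No cell contains 1 after step 3 -> 0 cell(s)

Answer: 0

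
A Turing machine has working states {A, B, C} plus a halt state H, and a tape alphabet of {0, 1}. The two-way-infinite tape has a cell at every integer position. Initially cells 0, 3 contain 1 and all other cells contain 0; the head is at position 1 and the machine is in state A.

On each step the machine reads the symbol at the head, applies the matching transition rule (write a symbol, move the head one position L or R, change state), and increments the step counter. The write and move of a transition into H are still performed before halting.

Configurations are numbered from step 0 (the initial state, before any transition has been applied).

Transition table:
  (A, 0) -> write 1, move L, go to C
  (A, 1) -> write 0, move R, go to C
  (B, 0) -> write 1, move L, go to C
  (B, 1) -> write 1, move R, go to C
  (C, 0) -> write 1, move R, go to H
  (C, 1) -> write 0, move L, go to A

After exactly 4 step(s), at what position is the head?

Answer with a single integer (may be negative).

Step 1: in state A at pos 1, read 0 -> (A,0)->write 1,move L,goto C. Now: state=C, head=0, tape[-1..4]=011010 (head:  ^)
Step 2: in state C at pos 0, read 1 -> (C,1)->write 0,move L,goto A. Now: state=A, head=-1, tape[-2..4]=0001010 (head:  ^)
Step 3: in state A at pos -1, read 0 -> (A,0)->write 1,move L,goto C. Now: state=C, head=-2, tape[-3..4]=00101010 (head:  ^)
Step 4: in state C at pos -2, read 0 -> (C,0)->write 1,move R,goto H. Now: state=H, head=-1, tape[-3..4]=01101010 (head:   ^)

Answer: -1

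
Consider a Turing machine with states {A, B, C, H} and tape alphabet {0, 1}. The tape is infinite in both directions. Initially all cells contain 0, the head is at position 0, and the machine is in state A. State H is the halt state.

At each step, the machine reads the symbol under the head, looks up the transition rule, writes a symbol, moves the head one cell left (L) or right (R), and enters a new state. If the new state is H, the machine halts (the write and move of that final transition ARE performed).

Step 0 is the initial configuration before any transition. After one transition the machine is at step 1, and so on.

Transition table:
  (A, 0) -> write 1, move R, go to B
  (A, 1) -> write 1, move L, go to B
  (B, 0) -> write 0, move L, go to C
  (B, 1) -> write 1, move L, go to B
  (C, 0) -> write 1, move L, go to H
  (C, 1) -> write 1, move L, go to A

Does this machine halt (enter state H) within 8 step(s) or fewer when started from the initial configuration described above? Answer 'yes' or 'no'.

Answer: yes

Derivation:
Step 1: in state A at pos 0, read 0 -> (A,0)->write 1,move R,goto B. Now: state=B, head=1, tape[-1..2]=0100 (head:   ^)
Step 2: in state B at pos 1, read 0 -> (B,0)->write 0,move L,goto C. Now: state=C, head=0, tape[-1..2]=0100 (head:  ^)
Step 3: in state C at pos 0, read 1 -> (C,1)->write 1,move L,goto A. Now: state=A, head=-1, tape[-2..2]=00100 (head:  ^)
Step 4: in state A at pos -1, read 0 -> (A,0)->write 1,move R,goto B. Now: state=B, head=0, tape[-2..2]=01100 (head:   ^)
Step 5: in state B at pos 0, read 1 -> (B,1)->write 1,move L,goto B. Now: state=B, head=-1, tape[-2..2]=01100 (head:  ^)
Step 6: in state B at pos -1, read 1 -> (B,1)->write 1,move L,goto B. Now: state=B, head=-2, tape[-3..2]=001100 (head:  ^)
Step 7: in state B at pos -2, read 0 -> (B,0)->write 0,move L,goto C. Now: state=C, head=-3, tape[-4..2]=0001100 (head:  ^)
Step 8: in state C at pos -3, read 0 -> (C,0)->write 1,move L,goto H. Now: state=H, head=-4, tape[-5..2]=00101100 (head:  ^)
State H reached at step 8; 8 <= 8 -> yes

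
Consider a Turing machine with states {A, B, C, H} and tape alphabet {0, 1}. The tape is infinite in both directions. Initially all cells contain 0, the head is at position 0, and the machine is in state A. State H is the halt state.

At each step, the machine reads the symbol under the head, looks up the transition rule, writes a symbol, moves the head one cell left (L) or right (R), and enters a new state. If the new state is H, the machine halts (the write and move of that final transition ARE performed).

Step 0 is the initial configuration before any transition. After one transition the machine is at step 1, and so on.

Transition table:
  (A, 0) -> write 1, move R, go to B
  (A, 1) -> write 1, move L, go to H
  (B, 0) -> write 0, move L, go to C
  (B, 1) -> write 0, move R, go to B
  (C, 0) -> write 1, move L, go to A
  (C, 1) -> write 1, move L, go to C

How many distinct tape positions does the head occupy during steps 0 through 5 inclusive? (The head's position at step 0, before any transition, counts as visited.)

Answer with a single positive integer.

Step 1: in state A at pos 0, read 0 -> (A,0)->write 1,move R,goto B. Now: state=B, head=1, tape[-1..2]=0100 (head:   ^)
Step 2: in state B at pos 1, read 0 -> (B,0)->write 0,move L,goto C. Now: state=C, head=0, tape[-1..2]=0100 (head:  ^)
Step 3: in state C at pos 0, read 1 -> (C,1)->write 1,move L,goto C. Now: state=C, head=-1, tape[-2..2]=00100 (head:  ^)
Step 4: in state C at pos -1, read 0 -> (C,0)->write 1,move L,goto A. Now: state=A, head=-2, tape[-3..2]=001100 (head:  ^)
Step 5: in state A at pos -2, read 0 -> (A,0)->write 1,move R,goto B. Now: state=B, head=-1, tape[-3..2]=011100 (head:   ^)
Head positions at steps 0..5: starting at 0, distinct positions visited = {-2, -1, 0, 1} -> 4 position(s)

Answer: 4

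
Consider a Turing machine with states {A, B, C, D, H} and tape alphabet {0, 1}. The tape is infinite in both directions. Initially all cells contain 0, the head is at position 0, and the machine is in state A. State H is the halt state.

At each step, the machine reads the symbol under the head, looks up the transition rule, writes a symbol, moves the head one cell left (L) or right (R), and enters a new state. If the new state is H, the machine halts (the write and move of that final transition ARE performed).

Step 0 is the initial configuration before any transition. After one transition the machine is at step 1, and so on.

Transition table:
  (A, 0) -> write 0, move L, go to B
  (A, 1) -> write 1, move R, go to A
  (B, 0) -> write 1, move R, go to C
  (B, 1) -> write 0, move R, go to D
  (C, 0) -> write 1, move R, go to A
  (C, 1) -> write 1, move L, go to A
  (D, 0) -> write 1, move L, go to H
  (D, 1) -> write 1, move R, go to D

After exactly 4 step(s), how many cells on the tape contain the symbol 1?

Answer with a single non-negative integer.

Step 1: in state A at pos 0, read 0 -> (A,0)->write 0,move L,goto B. Now: state=B, head=-1, tape[-2..1]=0000 (head:  ^)
Step 2: in state B at pos -1, read 0 -> (B,0)->write 1,move R,goto C. Now: state=C, head=0, tape[-2..1]=0100 (head:   ^)
Step 3: in state C at pos 0, read 0 -> (C,0)->write 1,move R,goto A. Now: state=A, head=1, tape[-2..2]=01100 (head:    ^)
Step 4: in state A at pos 1, read 0 -> (A,0)->write 0,move L,goto B. Now: state=B, head=0, tape[-2..2]=01100 (head:   ^)
Cells containing 1 after step 4: {-1, 0} -> 2 cell(s)

Answer: 2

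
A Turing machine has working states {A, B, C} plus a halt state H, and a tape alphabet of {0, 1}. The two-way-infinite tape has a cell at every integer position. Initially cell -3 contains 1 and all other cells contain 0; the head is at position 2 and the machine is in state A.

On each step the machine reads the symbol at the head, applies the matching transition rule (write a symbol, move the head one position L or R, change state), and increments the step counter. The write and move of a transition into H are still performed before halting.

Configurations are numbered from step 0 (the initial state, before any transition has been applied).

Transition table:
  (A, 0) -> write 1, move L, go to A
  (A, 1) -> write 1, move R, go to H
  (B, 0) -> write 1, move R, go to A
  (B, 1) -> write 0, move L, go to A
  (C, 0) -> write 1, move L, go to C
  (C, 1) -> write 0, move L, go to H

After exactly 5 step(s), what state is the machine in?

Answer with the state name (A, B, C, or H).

Answer: A

Derivation:
Step 1: in state A at pos 2, read 0 -> (A,0)->write 1,move L,goto A. Now: state=A, head=1, tape[-4..3]=01000010 (head:      ^)
Step 2: in state A at pos 1, read 0 -> (A,0)->write 1,move L,goto A. Now: state=A, head=0, tape[-4..3]=01000110 (head:     ^)
Step 3: in state A at pos 0, read 0 -> (A,0)->write 1,move L,goto A. Now: state=A, head=-1, tape[-4..3]=01001110 (head:    ^)
Step 4: in state A at pos -1, read 0 -> (A,0)->write 1,move L,goto A. Now: state=A, head=-2, tape[-4..3]=01011110 (head:   ^)
Step 5: in state A at pos -2, read 0 -> (A,0)->write 1,move L,goto A. Now: state=A, head=-3, tape[-4..3]=01111110 (head:  ^)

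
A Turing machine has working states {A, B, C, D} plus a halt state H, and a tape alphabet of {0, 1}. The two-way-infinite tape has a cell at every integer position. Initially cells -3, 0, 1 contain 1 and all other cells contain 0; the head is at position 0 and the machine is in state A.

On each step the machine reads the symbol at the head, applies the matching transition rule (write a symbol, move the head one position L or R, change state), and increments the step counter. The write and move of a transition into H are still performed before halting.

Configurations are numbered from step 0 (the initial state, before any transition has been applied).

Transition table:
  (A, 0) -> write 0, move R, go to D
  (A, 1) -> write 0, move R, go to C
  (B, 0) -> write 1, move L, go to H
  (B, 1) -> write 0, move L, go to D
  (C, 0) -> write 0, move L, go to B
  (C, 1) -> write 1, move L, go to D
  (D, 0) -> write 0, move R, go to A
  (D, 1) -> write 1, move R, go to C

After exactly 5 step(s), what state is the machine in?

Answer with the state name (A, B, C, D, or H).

Answer: B

Derivation:
Step 1: in state A at pos 0, read 1 -> (A,1)->write 0,move R,goto C. Now: state=C, head=1, tape[-4..2]=0100010 (head:      ^)
Step 2: in state C at pos 1, read 1 -> (C,1)->write 1,move L,goto D. Now: state=D, head=0, tape[-4..2]=0100010 (head:     ^)
Step 3: in state D at pos 0, read 0 -> (D,0)->write 0,move R,goto A. Now: state=A, head=1, tape[-4..2]=0100010 (head:      ^)
Step 4: in state A at pos 1, read 1 -> (A,1)->write 0,move R,goto C. Now: state=C, head=2, tape[-4..3]=01000000 (head:       ^)
Step 5: in state C at pos 2, read 0 -> (C,0)->write 0,move L,goto B. Now: state=B, head=1, tape[-4..3]=01000000 (head:      ^)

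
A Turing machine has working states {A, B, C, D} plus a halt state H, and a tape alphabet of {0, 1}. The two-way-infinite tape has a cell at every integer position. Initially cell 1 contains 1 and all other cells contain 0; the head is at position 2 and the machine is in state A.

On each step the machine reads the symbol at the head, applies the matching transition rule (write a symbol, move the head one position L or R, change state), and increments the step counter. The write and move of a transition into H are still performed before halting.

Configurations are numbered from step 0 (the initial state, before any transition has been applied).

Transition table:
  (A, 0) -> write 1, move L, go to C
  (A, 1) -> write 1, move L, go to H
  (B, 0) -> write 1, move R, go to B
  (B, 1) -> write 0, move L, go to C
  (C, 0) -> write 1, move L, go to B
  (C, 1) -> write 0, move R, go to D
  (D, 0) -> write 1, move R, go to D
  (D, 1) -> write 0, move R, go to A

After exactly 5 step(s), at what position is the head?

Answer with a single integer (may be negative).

Step 1: in state A at pos 2, read 0 -> (A,0)->write 1,move L,goto C. Now: state=C, head=1, tape[0..3]=0110 (head:  ^)
Step 2: in state C at pos 1, read 1 -> (C,1)->write 0,move R,goto D. Now: state=D, head=2, tape[0..3]=0010 (head:   ^)
Step 3: in state D at pos 2, read 1 -> (D,1)->write 0,move R,goto A. Now: state=A, head=3, tape[0..4]=00000 (head:    ^)
Step 4: in state A at pos 3, read 0 -> (A,0)->write 1,move L,goto C. Now: state=C, head=2, tape[0..4]=00010 (head:   ^)
Step 5: in state C at pos 2, read 0 -> (C,0)->write 1,move L,goto B. Now: state=B, head=1, tape[0..4]=00110 (head:  ^)

Answer: 1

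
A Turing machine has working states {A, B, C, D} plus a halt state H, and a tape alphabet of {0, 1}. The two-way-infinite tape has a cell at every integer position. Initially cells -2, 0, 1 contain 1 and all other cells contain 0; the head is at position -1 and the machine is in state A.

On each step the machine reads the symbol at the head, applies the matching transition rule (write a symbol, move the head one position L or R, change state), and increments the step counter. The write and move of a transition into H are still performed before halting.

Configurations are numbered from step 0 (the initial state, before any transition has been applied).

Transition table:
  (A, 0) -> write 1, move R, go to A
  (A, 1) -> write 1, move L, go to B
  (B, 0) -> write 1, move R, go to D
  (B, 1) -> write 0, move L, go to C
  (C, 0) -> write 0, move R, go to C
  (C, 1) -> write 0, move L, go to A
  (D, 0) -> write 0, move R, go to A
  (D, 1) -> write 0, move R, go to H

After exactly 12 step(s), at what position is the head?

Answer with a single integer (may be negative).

Answer: -3

Derivation:
Step 1: in state A at pos -1, read 0 -> (A,0)->write 1,move R,goto A. Now: state=A, head=0, tape[-3..2]=011110 (head:    ^)
Step 2: in state A at pos 0, read 1 -> (A,1)->write 1,move L,goto B. Now: state=B, head=-1, tape[-3..2]=011110 (head:   ^)
Step 3: in state B at pos -1, read 1 -> (B,1)->write 0,move L,goto C. Now: state=C, head=-2, tape[-3..2]=010110 (head:  ^)
Step 4: in state C at pos -2, read 1 -> (C,1)->write 0,move L,goto A. Now: state=A, head=-3, tape[-4..2]=0000110 (head:  ^)
Step 5: in state A at pos -3, read 0 -> (A,0)->write 1,move R,goto A. Now: state=A, head=-2, tape[-4..2]=0100110 (head:   ^)
Step 6: in state A at pos -2, read 0 -> (A,0)->write 1,move R,goto A. Now: state=A, head=-1, tape[-4..2]=0110110 (head:    ^)
Step 7: in state A at pos -1, read 0 -> (A,0)->write 1,move R,goto A. Now: state=A, head=0, tape[-4..2]=0111110 (head:     ^)
Step 8: in state A at pos 0, read 1 -> (A,1)->write 1,move L,goto B. Now: state=B, head=-1, tape[-4..2]=0111110 (head:    ^)
Step 9: in state B at pos -1, read 1 -> (B,1)->write 0,move L,goto C. Now: state=C, head=-2, tape[-4..2]=0110110 (head:   ^)
Step 10: in state C at pos -2, read 1 -> (C,1)->write 0,move L,goto A. Now: state=A, head=-3, tape[-4..2]=0100110 (head:  ^)
Step 11: in state A at pos -3, read 1 -> (A,1)->write 1,move L,goto B. Now: state=B, head=-4, tape[-5..2]=00100110 (head:  ^)
Step 12: in state B at pos -4, read 0 -> (B,0)->write 1,move R,goto D. Now: state=D, head=-3, tape[-5..2]=01100110 (head:   ^)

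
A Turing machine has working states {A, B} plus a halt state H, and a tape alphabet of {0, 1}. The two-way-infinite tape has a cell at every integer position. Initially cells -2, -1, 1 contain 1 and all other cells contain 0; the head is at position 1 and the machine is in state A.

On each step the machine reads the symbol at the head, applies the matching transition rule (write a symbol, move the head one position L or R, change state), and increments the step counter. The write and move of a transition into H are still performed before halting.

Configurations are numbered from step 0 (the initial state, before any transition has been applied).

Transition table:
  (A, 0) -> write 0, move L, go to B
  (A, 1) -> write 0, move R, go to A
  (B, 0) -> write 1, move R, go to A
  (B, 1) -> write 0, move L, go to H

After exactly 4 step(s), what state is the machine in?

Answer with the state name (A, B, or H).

Answer: B

Derivation:
Step 1: in state A at pos 1, read 1 -> (A,1)->write 0,move R,goto A. Now: state=A, head=2, tape[-3..3]=0110000 (head:      ^)
Step 2: in state A at pos 2, read 0 -> (A,0)->write 0,move L,goto B. Now: state=B, head=1, tape[-3..3]=0110000 (head:     ^)
Step 3: in state B at pos 1, read 0 -> (B,0)->write 1,move R,goto A. Now: state=A, head=2, tape[-3..3]=0110100 (head:      ^)
Step 4: in state A at pos 2, read 0 -> (A,0)->write 0,move L,goto B. Now: state=B, head=1, tape[-3..3]=0110100 (head:     ^)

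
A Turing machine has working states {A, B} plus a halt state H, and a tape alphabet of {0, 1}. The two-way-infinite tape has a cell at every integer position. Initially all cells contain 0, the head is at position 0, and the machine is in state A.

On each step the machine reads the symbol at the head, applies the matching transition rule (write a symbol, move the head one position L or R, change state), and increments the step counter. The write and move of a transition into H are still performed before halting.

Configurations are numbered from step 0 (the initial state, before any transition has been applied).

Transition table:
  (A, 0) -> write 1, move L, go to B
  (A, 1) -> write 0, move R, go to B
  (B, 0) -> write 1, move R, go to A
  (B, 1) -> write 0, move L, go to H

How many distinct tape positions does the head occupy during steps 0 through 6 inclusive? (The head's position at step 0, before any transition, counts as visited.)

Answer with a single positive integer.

Step 1: in state A at pos 0, read 0 -> (A,0)->write 1,move L,goto B. Now: state=B, head=-1, tape[-2..1]=0010 (head:  ^)
Step 2: in state B at pos -1, read 0 -> (B,0)->write 1,move R,goto A. Now: state=A, head=0, tape[-2..1]=0110 (head:   ^)
Step 3: in state A at pos 0, read 1 -> (A,1)->write 0,move R,goto B. Now: state=B, head=1, tape[-2..2]=01000 (head:    ^)
Step 4: in state B at pos 1, read 0 -> (B,0)->write 1,move R,goto A. Now: state=A, head=2, tape[-2..3]=010100 (head:     ^)
Step 5: in state A at pos 2, read 0 -> (A,0)->write 1,move L,goto B. Now: state=B, head=1, tape[-2..3]=010110 (head:    ^)
Step 6: in state B at pos 1, read 1 -> (B,1)->write 0,move L,goto H. Now: state=H, head=0, tape[-2..3]=010010 (head:   ^)
Head positions at steps 0..6: starting at 0, distinct positions visited = {-1, 0, 1, 2} -> 4 position(s)

Answer: 4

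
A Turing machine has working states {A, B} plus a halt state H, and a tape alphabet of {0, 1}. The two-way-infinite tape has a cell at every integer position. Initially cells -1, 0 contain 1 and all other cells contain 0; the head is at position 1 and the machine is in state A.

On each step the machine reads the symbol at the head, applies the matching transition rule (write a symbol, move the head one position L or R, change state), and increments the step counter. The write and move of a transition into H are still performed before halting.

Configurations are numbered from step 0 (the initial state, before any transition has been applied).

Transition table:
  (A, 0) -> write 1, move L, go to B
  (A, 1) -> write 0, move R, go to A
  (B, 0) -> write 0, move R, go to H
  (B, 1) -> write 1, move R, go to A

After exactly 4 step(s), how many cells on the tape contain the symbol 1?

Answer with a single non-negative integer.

Step 1: in state A at pos 1, read 0 -> (A,0)->write 1,move L,goto B. Now: state=B, head=0, tape[-2..2]=01110 (head:   ^)
Step 2: in state B at pos 0, read 1 -> (B,1)->write 1,move R,goto A. Now: state=A, head=1, tape[-2..2]=01110 (head:    ^)
Step 3: in state A at pos 1, read 1 -> (A,1)->write 0,move R,goto A. Now: state=A, head=2, tape[-2..3]=011000 (head:     ^)
Step 4: in state A at pos 2, read 0 -> (A,0)->write 1,move L,goto B. Now: state=B, head=1, tape[-2..3]=011010 (head:    ^)
Cells containing 1 after step 4: {-1, 0, 2} -> 3 cell(s)

Answer: 3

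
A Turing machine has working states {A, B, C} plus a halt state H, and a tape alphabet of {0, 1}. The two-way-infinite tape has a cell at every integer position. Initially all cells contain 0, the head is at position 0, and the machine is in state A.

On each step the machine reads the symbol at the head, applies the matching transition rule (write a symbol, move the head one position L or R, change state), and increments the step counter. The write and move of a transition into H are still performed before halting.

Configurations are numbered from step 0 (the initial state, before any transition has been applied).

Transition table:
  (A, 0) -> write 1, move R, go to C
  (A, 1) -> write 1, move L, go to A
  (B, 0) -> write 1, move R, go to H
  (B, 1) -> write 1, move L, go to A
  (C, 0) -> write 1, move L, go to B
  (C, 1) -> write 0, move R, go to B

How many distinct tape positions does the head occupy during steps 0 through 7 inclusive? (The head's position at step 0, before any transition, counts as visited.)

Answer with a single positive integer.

Answer: 3

Derivation:
Step 1: in state A at pos 0, read 0 -> (A,0)->write 1,move R,goto C. Now: state=C, head=1, tape[-1..2]=0100 (head:   ^)
Step 2: in state C at pos 1, read 0 -> (C,0)->write 1,move L,goto B. Now: state=B, head=0, tape[-1..2]=0110 (head:  ^)
Step 3: in state B at pos 0, read 1 -> (B,1)->write 1,move L,goto A. Now: state=A, head=-1, tape[-2..2]=00110 (head:  ^)
Step 4: in state A at pos -1, read 0 -> (A,0)->write 1,move R,goto C. Now: state=C, head=0, tape[-2..2]=01110 (head:   ^)
Step 5: in state C at pos 0, read 1 -> (C,1)->write 0,move R,goto B. Now: state=B, head=1, tape[-2..2]=01010 (head:    ^)
Step 6: in state B at pos 1, read 1 -> (B,1)->write 1,move L,goto A. Now: state=A, head=0, tape[-2..2]=01010 (head:   ^)
Step 7: in state A at pos 0, read 0 -> (A,0)->write 1,move R,goto C. Now: state=C, head=1, tape[-2..2]=01110 (head:    ^)
Head positions at steps 0..7: starting at 0, distinct positions visited = {-1, 0, 1} -> 3 position(s)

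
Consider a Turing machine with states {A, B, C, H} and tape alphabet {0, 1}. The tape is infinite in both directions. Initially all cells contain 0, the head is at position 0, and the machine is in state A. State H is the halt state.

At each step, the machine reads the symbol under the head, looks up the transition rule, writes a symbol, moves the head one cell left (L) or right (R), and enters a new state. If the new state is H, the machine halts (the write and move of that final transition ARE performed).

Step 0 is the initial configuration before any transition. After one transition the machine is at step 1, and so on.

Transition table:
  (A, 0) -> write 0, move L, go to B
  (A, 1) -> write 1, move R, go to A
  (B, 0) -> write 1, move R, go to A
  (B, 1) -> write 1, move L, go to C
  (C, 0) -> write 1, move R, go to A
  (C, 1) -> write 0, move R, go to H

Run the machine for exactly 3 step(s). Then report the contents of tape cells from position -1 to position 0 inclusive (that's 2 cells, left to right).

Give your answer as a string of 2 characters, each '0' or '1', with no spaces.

Step 1: in state A at pos 0, read 0 -> (A,0)->write 0,move L,goto B. Now: state=B, head=-1, tape[-2..1]=0000 (head:  ^)
Step 2: in state B at pos -1, read 0 -> (B,0)->write 1,move R,goto A. Now: state=A, head=0, tape[-2..1]=0100 (head:   ^)
Step 3: in state A at pos 0, read 0 -> (A,0)->write 0,move L,goto B. Now: state=B, head=-1, tape[-2..1]=0100 (head:  ^)

Answer: 10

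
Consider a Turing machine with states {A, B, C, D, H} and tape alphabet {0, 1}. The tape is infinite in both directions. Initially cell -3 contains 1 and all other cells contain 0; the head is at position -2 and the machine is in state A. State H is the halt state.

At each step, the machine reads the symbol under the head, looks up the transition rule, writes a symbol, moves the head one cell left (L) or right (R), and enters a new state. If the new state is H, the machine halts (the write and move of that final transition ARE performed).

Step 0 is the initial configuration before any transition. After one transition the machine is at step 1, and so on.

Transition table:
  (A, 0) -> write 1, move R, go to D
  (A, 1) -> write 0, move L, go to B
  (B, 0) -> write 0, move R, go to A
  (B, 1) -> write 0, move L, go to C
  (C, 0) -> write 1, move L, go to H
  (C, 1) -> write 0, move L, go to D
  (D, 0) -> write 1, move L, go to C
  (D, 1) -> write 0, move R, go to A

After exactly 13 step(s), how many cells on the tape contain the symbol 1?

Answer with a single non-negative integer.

Answer: 4

Derivation:
Step 1: in state A at pos -2, read 0 -> (A,0)->write 1,move R,goto D. Now: state=D, head=-1, tape[-4..0]=01100 (head:    ^)
Step 2: in state D at pos -1, read 0 -> (D,0)->write 1,move L,goto C. Now: state=C, head=-2, tape[-4..0]=01110 (head:   ^)
Step 3: in state C at pos -2, read 1 -> (C,1)->write 0,move L,goto D. Now: state=D, head=-3, tape[-4..0]=01010 (head:  ^)
Step 4: in state D at pos -3, read 1 -> (D,1)->write 0,move R,goto A. Now: state=A, head=-2, tape[-4..0]=00010 (head:   ^)
Step 5: in state A at pos -2, read 0 -> (A,0)->write 1,move R,goto D. Now: state=D, head=-1, tape[-4..0]=00110 (head:    ^)
Step 6: in state D at pos -1, read 1 -> (D,1)->write 0,move R,goto A. Now: state=A, head=0, tape[-4..1]=001000 (head:     ^)
Step 7: in state A at pos 0, read 0 -> (A,0)->write 1,move R,goto D. Now: state=D, head=1, tape[-4..2]=0010100 (head:      ^)
Step 8: in state D at pos 1, read 0 -> (D,0)->write 1,move L,goto C. Now: state=C, head=0, tape[-4..2]=0010110 (head:     ^)
Step 9: in state C at pos 0, read 1 -> (C,1)->write 0,move L,goto D. Now: state=D, head=-1, tape[-4..2]=0010010 (head:    ^)
Step 10: in state D at pos -1, read 0 -> (D,0)->write 1,move L,goto C. Now: state=C, head=-2, tape[-4..2]=0011010 (head:   ^)
Step 11: in state C at pos -2, read 1 -> (C,1)->write 0,move L,goto D. Now: state=D, head=-3, tape[-4..2]=0001010 (head:  ^)
Step 12: in state D at pos -3, read 0 -> (D,0)->write 1,move L,goto C. Now: state=C, head=-4, tape[-5..2]=00101010 (head:  ^)
Step 13: in state C at pos -4, read 0 -> (C,0)->write 1,move L,goto H. Now: state=H, head=-5, tape[-6..2]=001101010 (head:  ^)
Cells containing 1 after step 13: {-4, -3, -1, 1} -> 4 cell(s)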